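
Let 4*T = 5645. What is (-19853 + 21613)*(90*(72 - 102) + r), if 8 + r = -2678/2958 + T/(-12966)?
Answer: -15238663799260/3196119 ≈ -4.7679e+6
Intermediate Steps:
T = 5645/4 (T = (¼)*5645 = 5645/4 ≈ 1411.3)
r = -230483233/25568952 (r = -8 + (-2678/2958 + (5645/4)/(-12966)) = -8 + (-2678*1/2958 + (5645/4)*(-1/12966)) = -8 + (-1339/1479 - 5645/51864) = -8 - 25931617/25568952 = -230483233/25568952 ≈ -9.0142)
(-19853 + 21613)*(90*(72 - 102) + r) = (-19853 + 21613)*(90*(72 - 102) - 230483233/25568952) = 1760*(90*(-30) - 230483233/25568952) = 1760*(-2700 - 230483233/25568952) = 1760*(-69266653633/25568952) = -15238663799260/3196119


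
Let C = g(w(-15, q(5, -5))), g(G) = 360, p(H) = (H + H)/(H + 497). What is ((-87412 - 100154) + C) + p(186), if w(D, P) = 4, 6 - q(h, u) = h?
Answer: -127861326/683 ≈ -1.8721e+5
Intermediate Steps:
p(H) = 2*H/(497 + H) (p(H) = (2*H)/(497 + H) = 2*H/(497 + H))
q(h, u) = 6 - h
C = 360
((-87412 - 100154) + C) + p(186) = ((-87412 - 100154) + 360) + 2*186/(497 + 186) = (-187566 + 360) + 2*186/683 = -187206 + 2*186*(1/683) = -187206 + 372/683 = -127861326/683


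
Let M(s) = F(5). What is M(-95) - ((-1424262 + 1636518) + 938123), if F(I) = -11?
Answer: -1150390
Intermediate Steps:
M(s) = -11
M(-95) - ((-1424262 + 1636518) + 938123) = -11 - ((-1424262 + 1636518) + 938123) = -11 - (212256 + 938123) = -11 - 1*1150379 = -11 - 1150379 = -1150390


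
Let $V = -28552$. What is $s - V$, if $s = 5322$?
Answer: $33874$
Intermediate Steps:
$s - V = 5322 - -28552 = 5322 + 28552 = 33874$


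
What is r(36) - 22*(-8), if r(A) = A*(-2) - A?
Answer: 68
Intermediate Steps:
r(A) = -3*A (r(A) = -2*A - A = -3*A)
r(36) - 22*(-8) = -3*36 - 22*(-8) = -108 + 176 = 68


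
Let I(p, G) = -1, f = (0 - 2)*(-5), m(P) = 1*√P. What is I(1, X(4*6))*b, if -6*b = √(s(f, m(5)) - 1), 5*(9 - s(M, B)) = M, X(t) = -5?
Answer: √6/6 ≈ 0.40825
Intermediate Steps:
m(P) = √P
f = 10 (f = -2*(-5) = 10)
s(M, B) = 9 - M/5
b = -√6/6 (b = -√((9 - ⅕*10) - 1)/6 = -√((9 - 2) - 1)/6 = -√(7 - 1)/6 = -√6/6 ≈ -0.40825)
I(1, X(4*6))*b = -(-1)*√6/6 = √6/6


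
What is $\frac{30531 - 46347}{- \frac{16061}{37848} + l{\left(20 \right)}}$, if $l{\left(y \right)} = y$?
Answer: $- \frac{598603968}{740899} \approx -807.94$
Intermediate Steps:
$\frac{30531 - 46347}{- \frac{16061}{37848} + l{\left(20 \right)}} = \frac{30531 - 46347}{- \frac{16061}{37848} + 20} = - \frac{15816}{\left(-16061\right) \frac{1}{37848} + 20} = - \frac{15816}{- \frac{16061}{37848} + 20} = - \frac{15816}{\frac{740899}{37848}} = \left(-15816\right) \frac{37848}{740899} = - \frac{598603968}{740899}$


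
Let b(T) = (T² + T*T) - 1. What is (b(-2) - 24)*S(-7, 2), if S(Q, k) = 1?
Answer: -17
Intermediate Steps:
b(T) = -1 + 2*T² (b(T) = (T² + T²) - 1 = 2*T² - 1 = -1 + 2*T²)
(b(-2) - 24)*S(-7, 2) = ((-1 + 2*(-2)²) - 24)*1 = ((-1 + 2*4) - 24)*1 = ((-1 + 8) - 24)*1 = (7 - 24)*1 = -17*1 = -17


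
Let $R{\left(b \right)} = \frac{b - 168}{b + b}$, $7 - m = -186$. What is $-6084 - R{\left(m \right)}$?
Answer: $- \frac{2348449}{386} \approx -6084.1$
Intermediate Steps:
$m = 193$ ($m = 7 - -186 = 7 + 186 = 193$)
$R{\left(b \right)} = \frac{-168 + b}{2 b}$
$-6084 - R{\left(m \right)} = -6084 - \frac{-168 + 193}{2 \cdot 193} = -6084 - \frac{1}{2} \cdot \frac{1}{193} \cdot 25 = -6084 - \frac{25}{386} = - \frac{2348449}{386}$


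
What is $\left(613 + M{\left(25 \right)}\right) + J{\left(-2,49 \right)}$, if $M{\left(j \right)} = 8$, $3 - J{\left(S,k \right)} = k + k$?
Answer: $526$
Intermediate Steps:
$J{\left(S,k \right)} = 3 - 2 k$ ($J{\left(S,k \right)} = 3 - \left(k + k\right) = 3 - 2 k$)
$\left(613 + M{\left(25 \right)}\right) + J{\left(-2,49 \right)} = \left(613 + 8\right) + \left(3 - 98\right) = 621 + \left(3 - 98\right) = 621 - 95 = 526$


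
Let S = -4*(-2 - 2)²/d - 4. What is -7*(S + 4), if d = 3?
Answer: 448/3 ≈ 149.33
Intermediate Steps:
S = -76/3 (S = -4*(-2 - 2)²/3 - 4 = -4*(-4)²/3 - 4 = -64/3 - 4 = -76/3 ≈ -25.333)
-7*(S + 4) = -7*(-76/3 + 4) = -7*(-64/3) = 448/3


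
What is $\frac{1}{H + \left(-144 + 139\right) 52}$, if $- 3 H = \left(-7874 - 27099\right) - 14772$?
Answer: $\frac{3}{48965} \approx 6.1268 \cdot 10^{-5}$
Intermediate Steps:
$H = \frac{49745}{3}$ ($H = - \frac{\left(-7874 - 27099\right) - 14772}{3} = - \frac{-34973 - 14772}{3} = \left(- \frac{1}{3}\right) \left(-49745\right) = \frac{49745}{3} \approx 16582.0$)
$\frac{1}{H + \left(-144 + 139\right) 52} = \frac{1}{\frac{49745}{3} + \left(-144 + 139\right) 52} = \frac{1}{\frac{49745}{3} - 260} = \frac{1}{\frac{48965}{3}} = \frac{3}{48965}$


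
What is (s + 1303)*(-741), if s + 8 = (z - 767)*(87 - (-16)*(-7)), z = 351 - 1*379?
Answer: -15686970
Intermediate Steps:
z = -28 (z = 351 - 379 = -28)
s = 19867 (s = -8 + (-28 - 767)*(87 - (-16)*(-7)) = -8 - 795*(87 - 16*7) = -8 - 795*(87 - 112) = -8 - 795*(-25) = -8 + 19875 = 19867)
(s + 1303)*(-741) = (19867 + 1303)*(-741) = 21170*(-741) = -15686970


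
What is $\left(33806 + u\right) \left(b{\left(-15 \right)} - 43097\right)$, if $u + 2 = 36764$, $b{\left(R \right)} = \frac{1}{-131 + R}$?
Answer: $- \frac{222012679292}{73} \approx -3.0413 \cdot 10^{9}$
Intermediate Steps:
$u = 36762$ ($u = -2 + 36764 = 36762$)
$\left(33806 + u\right) \left(b{\left(-15 \right)} - 43097\right) = \left(33806 + 36762\right) \left(\frac{1}{-131 - 15} - 43097\right) = 70568 \left(\frac{1}{-146} - 43097\right) = 70568 \left(- \frac{1}{146} - 43097\right) = 70568 \left(- \frac{6292163}{146}\right) = - \frac{222012679292}{73}$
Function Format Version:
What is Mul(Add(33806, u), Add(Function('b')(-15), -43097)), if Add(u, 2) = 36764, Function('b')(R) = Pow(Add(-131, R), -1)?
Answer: Rational(-222012679292, 73) ≈ -3.0413e+9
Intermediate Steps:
u = 36762 (u = Add(-2, 36764) = 36762)
Mul(Add(33806, u), Add(Function('b')(-15), -43097)) = Mul(Add(33806, 36762), Add(Pow(Add(-131, -15), -1), -43097)) = Mul(70568, Add(Pow(-146, -1), -43097)) = Mul(70568, Add(Rational(-1, 146), -43097)) = Mul(70568, Rational(-6292163, 146)) = Rational(-222012679292, 73)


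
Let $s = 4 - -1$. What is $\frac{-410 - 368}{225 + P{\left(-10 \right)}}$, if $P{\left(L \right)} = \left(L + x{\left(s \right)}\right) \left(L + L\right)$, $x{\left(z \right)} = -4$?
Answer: $- \frac{778}{505} \approx -1.5406$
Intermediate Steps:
$s = 5$ ($s = 4 + 1 = 5$)
$P{\left(L \right)} = 2 L \left(-4 + L\right)$ ($P{\left(L \right)} = \left(L - 4\right) \left(L + L\right) = \left(-4 + L\right) 2 L = 2 L \left(-4 + L\right)$)
$\frac{-410 - 368}{225 + P{\left(-10 \right)}} = \frac{-410 - 368}{225 + 2 \left(-10\right) \left(-4 - 10\right)} = - \frac{778}{225 + 2 \left(-10\right) \left(-14\right)} = - \frac{778}{225 + 280} = - \frac{778}{505}$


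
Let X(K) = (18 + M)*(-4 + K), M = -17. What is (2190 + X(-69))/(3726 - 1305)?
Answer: 2117/2421 ≈ 0.87443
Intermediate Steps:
X(K) = -4 + K (X(K) = (18 - 17)*(-4 + K) = 1*(-4 + K) = -4 + K)
(2190 + X(-69))/(3726 - 1305) = (2190 + (-4 - 69))/(3726 - 1305) = (2190 - 73)/2421 = 2117*(1/2421) = 2117/2421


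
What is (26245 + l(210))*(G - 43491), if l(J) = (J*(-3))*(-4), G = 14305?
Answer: -839535290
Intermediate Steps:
l(J) = 12*J (l(J) = -3*J*(-4) = 12*J)
(26245 + l(210))*(G - 43491) = (26245 + 12*210)*(14305 - 43491) = (26245 + 2520)*(-29186) = 28765*(-29186) = -839535290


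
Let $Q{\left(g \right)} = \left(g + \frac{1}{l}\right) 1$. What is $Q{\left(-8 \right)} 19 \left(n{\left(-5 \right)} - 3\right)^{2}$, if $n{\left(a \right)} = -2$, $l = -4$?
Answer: $- \frac{15675}{4} \approx -3918.8$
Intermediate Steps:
$Q{\left(g \right)} = - \frac{1}{4} + g$ ($Q{\left(g \right)} = \left(g + \frac{1}{-4}\right) 1 = \left(g - \frac{1}{4}\right) 1 = \left(- \frac{1}{4} + g\right) 1 = - \frac{1}{4} + g$)
$Q{\left(-8 \right)} 19 \left(n{\left(-5 \right)} - 3\right)^{2} = \left(- \frac{1}{4} - 8\right) 19 \left(-2 - 3\right)^{2} = \left(- \frac{33}{4}\right) 19 \left(-5\right)^{2} = \left(- \frac{627}{4}\right) 25 = - \frac{15675}{4}$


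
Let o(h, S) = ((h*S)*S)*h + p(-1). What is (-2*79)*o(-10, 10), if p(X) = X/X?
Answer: -1580158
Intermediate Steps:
p(X) = 1
o(h, S) = 1 + S²*h² (o(h, S) = ((h*S)*S)*h + 1 = ((S*h)*S)*h + 1 = (h*S²)*h + 1 = S²*h² + 1 = 1 + S²*h²)
(-2*79)*o(-10, 10) = (-2*79)*(1 + 10²*(-10)²) = -158*(1 + 100*100) = -158*(1 + 10000) = -158*10001 = -1580158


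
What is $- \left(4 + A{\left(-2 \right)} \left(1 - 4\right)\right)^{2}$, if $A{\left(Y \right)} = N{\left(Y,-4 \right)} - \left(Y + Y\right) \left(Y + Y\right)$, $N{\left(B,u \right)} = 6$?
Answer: $-1156$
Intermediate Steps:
$A{\left(Y \right)} = 6 - 4 Y^{2}$ ($A{\left(Y \right)} = 6 - \left(Y + Y\right) \left(Y + Y\right) = 6 - 2 Y 2 Y = 6 - 4 Y^{2}$)
$- \left(4 + A{\left(-2 \right)} \left(1 - 4\right)\right)^{2} = - \left(4 + \left(6 - 4 \left(-2\right)^{2}\right) \left(1 - 4\right)\right)^{2} = - \left(4 + \left(6 - 16\right) \left(-3\right)\right)^{2} = - \left(4 - -30\right)^{2} = - \left(4 + 30\right)^{2} = - 34^{2} = \left(-1\right) 1156 = -1156$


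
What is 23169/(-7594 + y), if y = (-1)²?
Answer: -7723/2531 ≈ -3.0514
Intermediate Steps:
y = 1
23169/(-7594 + y) = 23169/(-7594 + 1) = 23169/(-7593) = 23169*(-1/7593) = -7723/2531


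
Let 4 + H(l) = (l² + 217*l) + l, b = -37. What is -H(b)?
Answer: 6701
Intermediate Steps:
H(l) = -4 + l² + 218*l (H(l) = -4 + ((l² + 217*l) + l) = -4 + (l² + 218*l) = -4 + l² + 218*l)
-H(b) = -(-4 + (-37)² + 218*(-37)) = -(-4 + 1369 - 8066) = -1*(-6701) = 6701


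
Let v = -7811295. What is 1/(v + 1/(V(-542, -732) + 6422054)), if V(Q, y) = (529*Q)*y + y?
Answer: -216298898/1689574500452909 ≈ -1.2802e-7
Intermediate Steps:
V(Q, y) = y + 529*Q*y (V(Q, y) = 529*Q*y + y = y + 529*Q*y)
1/(v + 1/(V(-542, -732) + 6422054)) = 1/(-7811295 + 1/(-732*(1 + 529*(-542)) + 6422054)) = 1/(-7811295 + 1/(-732*(1 - 286718) + 6422054)) = 1/(-7811295 + 1/(-732*(-286717) + 6422054)) = 1/(-7811295 + 1/(209876844 + 6422054)) = 1/(-7811295 + 1/216298898) = 1/(-1689574500452909/216298898) = -216298898/1689574500452909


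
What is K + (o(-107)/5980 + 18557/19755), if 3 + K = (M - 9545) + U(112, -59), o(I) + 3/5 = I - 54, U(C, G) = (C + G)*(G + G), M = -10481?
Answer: -776207949562/29533725 ≈ -26282.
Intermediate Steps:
U(C, G) = 2*G*(C + G) (U(C, G) = (C + G)*(2*G) = 2*G*(C + G))
o(I) = -273/5 + I (o(I) = -3/5 + (I - 54) = -3/5 + (-54 + I) = -273/5 + I)
K = -26283 (K = -3 + ((-10481 - 9545) + 2*(-59)*(112 - 59)) = -3 + (-20026 + 2*(-59)*53) = -3 + (-20026 - 6254) = -3 - 26280 = -26283)
K + (o(-107)/5980 + 18557/19755) = -26283 + ((-273/5 - 107)/5980 + 18557/19755) = -26283 + (-808/5*1/5980 + 18557*(1/19755)) = -26283 + (-202/7475 + 18557/19755) = -26283 + 26944613/29533725 = -776207949562/29533725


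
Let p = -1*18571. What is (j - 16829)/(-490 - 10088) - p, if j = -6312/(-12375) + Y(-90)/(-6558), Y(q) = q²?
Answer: 885768379746953/47692235250 ≈ 18573.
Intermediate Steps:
p = -18571
j = -3269078/4508625 (j = -6312/(-12375) + (-90)²/(-6558) = -6312*(-1/12375) + 8100*(-1/6558) = 2104/4125 - 1350/1093 = -3269078/4508625 ≈ -0.72507)
(j - 16829)/(-490 - 10088) - p = (-3269078/4508625 - 16829)/(-490 - 10088) - 1*(-18571) = -75878919203/4508625/(-10578) + 18571 = -75878919203/4508625*(-1/10578) + 18571 = 75878919203/47692235250 + 18571 = 885768379746953/47692235250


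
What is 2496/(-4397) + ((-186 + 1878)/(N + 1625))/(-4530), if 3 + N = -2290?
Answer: -628796343/1108791490 ≈ -0.56710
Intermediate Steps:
N = -2293 (N = -3 - 2290 = -2293)
2496/(-4397) + ((-186 + 1878)/(N + 1625))/(-4530) = 2496/(-4397) + ((-186 + 1878)/(-2293 + 1625))/(-4530) = 2496*(-1/4397) + (1692/(-668))*(-1/4530) = -2496/4397 + (1692*(-1/668))*(-1/4530) = -2496/4397 - 423/167*(-1/4530) = -2496/4397 + 141/252170 = -628796343/1108791490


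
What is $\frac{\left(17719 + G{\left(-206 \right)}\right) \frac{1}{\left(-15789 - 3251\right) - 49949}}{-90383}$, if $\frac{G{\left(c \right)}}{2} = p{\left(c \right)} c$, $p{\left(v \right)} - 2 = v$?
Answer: $\frac{101767}{6235432787} \approx 1.6321 \cdot 10^{-5}$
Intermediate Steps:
$p{\left(v \right)} = 2 + v$
$G{\left(c \right)} = 2 c \left(2 + c\right)$ ($G{\left(c \right)} = 2 \left(2 + c\right) c = 2 c \left(2 + c\right)$)
$\frac{\left(17719 + G{\left(-206 \right)}\right) \frac{1}{\left(-15789 - 3251\right) - 49949}}{-90383} = \frac{\left(17719 + 2 \left(-206\right) \left(2 - 206\right)\right) \frac{1}{\left(-15789 - 3251\right) - 49949}}{-90383} = \frac{17719 + 2 \left(-206\right) \left(-204\right)}{-19040 - 49949} \left(- \frac{1}{90383}\right) = \frac{17719 + 84048}{-68989} \left(- \frac{1}{90383}\right) = 101767 \left(- \frac{1}{68989}\right) \left(- \frac{1}{90383}\right) = \left(- \frac{101767}{68989}\right) \left(- \frac{1}{90383}\right) = \frac{101767}{6235432787}$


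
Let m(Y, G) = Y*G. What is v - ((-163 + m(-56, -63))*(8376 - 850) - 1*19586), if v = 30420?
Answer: -25274984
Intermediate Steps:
m(Y, G) = G*Y
v - ((-163 + m(-56, -63))*(8376 - 850) - 1*19586) = 30420 - ((-163 - 63*(-56))*(8376 - 850) - 1*19586) = 30420 - ((-163 + 3528)*7526 - 19586) = 30420 - (3365*7526 - 19586) = 30420 - (25324990 - 19586) = 30420 - 1*25305404 = 30420 - 25305404 = -25274984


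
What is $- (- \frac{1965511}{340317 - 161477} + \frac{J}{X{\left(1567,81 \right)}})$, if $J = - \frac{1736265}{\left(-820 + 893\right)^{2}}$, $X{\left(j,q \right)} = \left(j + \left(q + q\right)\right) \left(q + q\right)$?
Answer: $\frac{489019209891377}{44490689759880} \approx 10.992$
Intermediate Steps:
$X{\left(j,q \right)} = 2 q \left(j + 2 q\right)$ ($X{\left(j,q \right)} = \left(j + 2 q\right) 2 q = 2 q \left(j + 2 q\right)$)
$J = - \frac{1736265}{5329}$ ($J = - \frac{1736265}{73^{2}} = - \frac{1736265}{5329} \approx -325.81$)
$- (- \frac{1965511}{340317 - 161477} + \frac{J}{X{\left(1567,81 \right)}}) = - (- \frac{1965511}{340317 - 161477} - \frac{1736265}{5329 \cdot 2 \cdot 81 \left(1567 + 2 \cdot 81\right)}) = - (- \frac{1965511}{178840} - \frac{1736265}{5329 \cdot 2 \cdot 81 \left(1567 + 162\right)}) = - (\left(-1965511\right) \frac{1}{178840} - \frac{1736265}{5329 \cdot 2 \cdot 81 \cdot 1729}) = - (- \frac{1965511}{178840} - \frac{1736265}{5329 \cdot 280098}) = - (- \frac{1965511}{178840} - \frac{578755}{497547414}) = \left(-1\right) \left(- \frac{489019209891377}{44490689759880}\right) = \frac{489019209891377}{44490689759880}$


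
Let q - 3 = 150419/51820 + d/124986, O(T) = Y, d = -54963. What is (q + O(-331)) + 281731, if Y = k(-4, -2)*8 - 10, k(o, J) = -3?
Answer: 304087222395079/1079462420 ≈ 2.8170e+5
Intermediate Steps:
Y = -34 (Y = -3*8 - 10 = -24 - 10 = -34)
O(T) = -34
q = 5897068339/1079462420 (q = 3 + (150419/51820 - 54963/124986) = 3 + (150419*(1/51820) - 54963*1/124986) = 3 + (150419/51820 - 18321/41662) = 3 + 2658681079/1079462420 = 5897068339/1079462420 ≈ 5.4630)
(q + O(-331)) + 281731 = (5897068339/1079462420 - 34) + 281731 = -30804653941/1079462420 + 281731 = 304087222395079/1079462420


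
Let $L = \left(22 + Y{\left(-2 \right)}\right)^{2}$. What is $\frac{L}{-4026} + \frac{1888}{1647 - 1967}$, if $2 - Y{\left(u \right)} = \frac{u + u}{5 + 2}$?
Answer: $- \frac{5967503}{986370} \approx -6.05$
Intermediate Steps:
$Y{\left(u \right)} = 2 - \frac{2 u}{7}$ ($Y{\left(u \right)} = 2 - \frac{u + u}{5 + 2} = 2 - \frac{2 u}{7}$)
$L = \frac{29584}{49}$ ($L = \left(22 + \left(2 - - \frac{4}{7}\right)\right)^{2} = \left(22 + \left(2 + \frac{4}{7}\right)\right)^{2} = \left(22 + \frac{18}{7}\right)^{2} = \left(\frac{172}{7}\right)^{2} = \frac{29584}{49} \approx 603.75$)
$\frac{L}{-4026} + \frac{1888}{1647 - 1967} = \frac{29584}{49 \left(-4026\right)} + \frac{1888}{1647 - 1967} = \frac{29584}{49} \left(- \frac{1}{4026}\right) + \frac{1888}{1647 - 1967} = - \frac{14792}{98637} + \frac{1888}{-320} = - \frac{14792}{98637} + 1888 \left(- \frac{1}{320}\right) = - \frac{14792}{98637} - \frac{59}{10} = - \frac{5967503}{986370}$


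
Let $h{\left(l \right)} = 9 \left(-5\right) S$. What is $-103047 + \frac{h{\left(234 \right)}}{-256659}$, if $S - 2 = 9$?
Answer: $- \frac{8815979826}{85553} \approx -1.0305 \cdot 10^{5}$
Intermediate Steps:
$S = 11$ ($S = 2 + 9 = 11$)
$h{\left(l \right)} = -495$ ($h{\left(l \right)} = 9 \left(-5\right) 11 = \left(-45\right) 11 = -495$)
$-103047 + \frac{h{\left(234 \right)}}{-256659} = -103047 - \frac{495}{-256659} = -103047 - - \frac{165}{85553} = -103047 + \frac{165}{85553} = - \frac{8815979826}{85553}$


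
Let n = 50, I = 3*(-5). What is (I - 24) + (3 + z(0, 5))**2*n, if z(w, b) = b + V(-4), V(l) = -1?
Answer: 2411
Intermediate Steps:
I = -15
z(w, b) = -1 + b (z(w, b) = b - 1 = -1 + b)
(I - 24) + (3 + z(0, 5))**2*n = (-15 - 24) + (3 + (-1 + 5))**2*50 = -39 + (3 + 4)**2*50 = -39 + 7**2*50 = -39 + 49*50 = -39 + 2450 = 2411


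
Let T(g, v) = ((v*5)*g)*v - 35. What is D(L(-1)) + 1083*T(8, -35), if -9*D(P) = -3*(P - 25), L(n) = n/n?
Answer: 53029087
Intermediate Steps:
L(n) = 1
D(P) = -25/3 + P/3 (D(P) = -(-1)*(P - 25)/3 = -(-1)*(-25 + P)/3 = -(75 - 3*P)/9 = -25/3 + P/3)
T(g, v) = -35 + 5*g*v² (T(g, v) = ((5*v)*g)*v - 35 = (5*g*v)*v - 35 = 5*g*v² - 35 = -35 + 5*g*v²)
D(L(-1)) + 1083*T(8, -35) = (-25/3 + (⅓)*1) + 1083*(-35 + 5*8*(-35)²) = (-25/3 + ⅓) + 1083*(-35 + 5*8*1225) = -8 + 1083*(-35 + 49000) = -8 + 1083*48965 = -8 + 53029095 = 53029087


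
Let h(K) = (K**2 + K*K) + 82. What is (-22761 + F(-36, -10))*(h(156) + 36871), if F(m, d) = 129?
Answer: -1937865000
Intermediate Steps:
h(K) = 82 + 2*K**2 (h(K) = (K**2 + K**2) + 82 = 2*K**2 + 82 = 82 + 2*K**2)
(-22761 + F(-36, -10))*(h(156) + 36871) = (-22761 + 129)*((82 + 2*156**2) + 36871) = -22632*((82 + 2*24336) + 36871) = -22632*((82 + 48672) + 36871) = -22632*(48754 + 36871) = -22632*85625 = -1937865000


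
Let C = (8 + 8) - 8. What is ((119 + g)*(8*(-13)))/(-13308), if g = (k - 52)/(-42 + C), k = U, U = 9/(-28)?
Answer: 497263/527884 ≈ 0.94199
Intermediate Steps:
U = -9/28 (U = 9*(-1/28) = -9/28 ≈ -0.32143)
k = -9/28 ≈ -0.32143
C = 8 (C = 16 - 8 = 8)
g = 1465/952 (g = (-9/28 - 52)/(-42 + 8) = -1465/28/(-34) = -1465/28*(-1/34) = 1465/952 ≈ 1.5389)
((119 + g)*(8*(-13)))/(-13308) = ((119 + 1465/952)*(8*(-13)))/(-13308) = ((114753/952)*(-104))*(-1/13308) = -1491789/119*(-1/13308) = 497263/527884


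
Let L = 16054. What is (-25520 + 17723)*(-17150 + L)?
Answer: 8545512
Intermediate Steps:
(-25520 + 17723)*(-17150 + L) = (-25520 + 17723)*(-17150 + 16054) = -7797*(-1096) = 8545512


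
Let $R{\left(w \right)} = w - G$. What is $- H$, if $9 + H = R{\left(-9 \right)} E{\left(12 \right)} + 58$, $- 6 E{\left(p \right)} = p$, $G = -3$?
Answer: $-61$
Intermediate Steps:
$E{\left(p \right)} = - \frac{p}{6}$
$R{\left(w \right)} = 3 + w$ ($R{\left(w \right)} = w - -3 = w + 3 = 3 + w$)
$H = 61$ ($H = -9 + \left(\left(3 - 9\right) \left(\left(- \frac{1}{6}\right) 12\right) + 58\right) = -9 + \left(\left(-6\right) \left(-2\right) + 58\right) = -9 + \left(12 + 58\right) = -9 + 70 = 61$)
$- H = \left(-1\right) 61 = -61$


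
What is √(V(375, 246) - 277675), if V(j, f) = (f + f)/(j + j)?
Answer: I*√173546465/25 ≈ 526.95*I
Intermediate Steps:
V(j, f) = f/j (V(j, f) = (2*f)/((2*j)) = (2*f)*(1/(2*j)) = f/j)
√(V(375, 246) - 277675) = √(246/375 - 277675) = √(246*(1/375) - 277675) = √(82/125 - 277675) = √(-34709293/125) = I*√173546465/25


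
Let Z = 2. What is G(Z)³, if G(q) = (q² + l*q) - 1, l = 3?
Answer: 729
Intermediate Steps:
G(q) = -1 + q² + 3*q (G(q) = (q² + 3*q) - 1 = -1 + q² + 3*q)
G(Z)³ = (-1 + 2² + 3*2)³ = (-1 + 4 + 6)³ = 9³ = 729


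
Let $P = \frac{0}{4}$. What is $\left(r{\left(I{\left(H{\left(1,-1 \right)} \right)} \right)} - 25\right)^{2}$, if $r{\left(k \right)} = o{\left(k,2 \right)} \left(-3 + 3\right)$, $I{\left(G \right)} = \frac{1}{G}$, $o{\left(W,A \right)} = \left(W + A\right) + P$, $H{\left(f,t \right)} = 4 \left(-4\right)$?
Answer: $625$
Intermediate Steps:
$H{\left(f,t \right)} = -16$
$P = 0$ ($P = 0 \cdot \frac{1}{4} = 0$)
$o{\left(W,A \right)} = A + W$ ($o{\left(W,A \right)} = \left(W + A\right) + 0 = \left(A + W\right) + 0 = A + W$)
$r{\left(k \right)} = 0$ ($r{\left(k \right)} = \left(2 + k\right) \left(-3 + 3\right) = \left(2 + k\right) 0 = 0$)
$\left(r{\left(I{\left(H{\left(1,-1 \right)} \right)} \right)} - 25\right)^{2} = \left(0 - 25\right)^{2} = \left(-25\right)^{2} = 625$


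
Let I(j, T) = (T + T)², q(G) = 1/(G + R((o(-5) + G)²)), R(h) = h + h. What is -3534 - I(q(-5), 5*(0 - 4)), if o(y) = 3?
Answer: -5134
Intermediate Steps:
R(h) = 2*h
q(G) = 1/(G + 2*(3 + G)²)
I(j, T) = 4*T² (I(j, T) = (2*T)² = 4*T²)
-3534 - I(q(-5), 5*(0 - 4)) = -3534 - 4*(5*(0 - 4))² = -3534 - 4*(5*(-4))² = -3534 - 4*(-20)² = -3534 - 4*400 = -3534 - 1*1600 = -3534 - 1600 = -5134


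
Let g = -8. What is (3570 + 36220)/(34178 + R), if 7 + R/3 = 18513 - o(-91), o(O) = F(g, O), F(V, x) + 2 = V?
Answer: 19895/44863 ≈ 0.44346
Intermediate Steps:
F(V, x) = -2 + V
o(O) = -10 (o(O) = -2 - 8 = -10)
R = 55548 (R = -21 + 3*(18513 - 1*(-10)) = -21 + 3*(18513 + 10) = -21 + 3*18523 = -21 + 55569 = 55548)
(3570 + 36220)/(34178 + R) = (3570 + 36220)/(34178 + 55548) = 39790/89726 = 39790*(1/89726) = 19895/44863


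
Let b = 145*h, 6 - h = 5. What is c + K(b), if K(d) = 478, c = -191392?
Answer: -190914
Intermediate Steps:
h = 1 (h = 6 - 1*5 = 6 - 5 = 1)
b = 145 (b = 145*1 = 145)
c + K(b) = -191392 + 478 = -190914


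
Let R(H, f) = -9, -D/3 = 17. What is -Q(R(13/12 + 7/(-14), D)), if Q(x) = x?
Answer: 9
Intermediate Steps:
D = -51 (D = -3*17 = -51)
-Q(R(13/12 + 7/(-14), D)) = -1*(-9) = 9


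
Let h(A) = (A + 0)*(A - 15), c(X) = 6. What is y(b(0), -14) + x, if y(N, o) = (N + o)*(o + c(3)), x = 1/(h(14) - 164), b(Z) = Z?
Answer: 19935/178 ≈ 111.99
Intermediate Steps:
h(A) = A*(-15 + A)
x = -1/178 (x = 1/(14*(-15 + 14) - 164) = 1/(14*(-1) - 164) = 1/(-14 - 164) = 1/(-178) = -1/178 ≈ -0.0056180)
y(N, o) = (6 + o)*(N + o) (y(N, o) = (N + o)*(o + 6) = (N + o)*(6 + o) = (6 + o)*(N + o))
y(b(0), -14) + x = ((-14)**2 + 6*0 + 6*(-14) + 0*(-14)) - 1/178 = (196 + 0 - 84 + 0) - 1/178 = 112 - 1/178 = 19935/178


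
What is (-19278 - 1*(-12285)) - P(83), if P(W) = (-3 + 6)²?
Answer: -7002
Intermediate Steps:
P(W) = 9 (P(W) = 3² = 9)
(-19278 - 1*(-12285)) - P(83) = (-19278 - 1*(-12285)) - 1*9 = (-19278 + 12285) - 9 = -6993 - 9 = -7002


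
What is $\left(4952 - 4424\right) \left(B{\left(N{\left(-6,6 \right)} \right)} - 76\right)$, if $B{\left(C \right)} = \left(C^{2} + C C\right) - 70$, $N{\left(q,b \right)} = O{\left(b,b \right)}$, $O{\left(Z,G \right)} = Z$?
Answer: $-39072$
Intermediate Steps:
$N{\left(q,b \right)} = b$
$B{\left(C \right)} = -70 + 2 C^{2}$ ($B{\left(C \right)} = \left(C^{2} + C^{2}\right) - 70 = 2 C^{2} - 70 = -70 + 2 C^{2}$)
$\left(4952 - 4424\right) \left(B{\left(N{\left(-6,6 \right)} \right)} - 76\right) = \left(4952 - 4424\right) \left(\left(-70 + 2 \cdot 6^{2}\right) - 76\right) = 528 \left(\left(-70 + 2 \cdot 36\right) - 76\right) = 528 \left(\left(-70 + 72\right) - 76\right) = 528 \left(2 - 76\right) = 528 \left(-74\right) = -39072$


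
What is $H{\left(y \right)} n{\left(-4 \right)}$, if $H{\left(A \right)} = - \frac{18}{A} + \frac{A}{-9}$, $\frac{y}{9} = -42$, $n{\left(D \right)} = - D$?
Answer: $\frac{3532}{21} \approx 168.19$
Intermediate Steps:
$y = -378$ ($y = 9 \left(-42\right) = -378$)
$H{\left(A \right)} = - \frac{18}{A} - \frac{A}{9}$ ($H{\left(A \right)} = - \frac{18}{A} + A \left(- \frac{1}{9}\right) = - \frac{18}{A} - \frac{A}{9}$)
$H{\left(y \right)} n{\left(-4 \right)} = \left(- \frac{18}{-378} - -42\right) \left(\left(-1\right) \left(-4\right)\right) = \left(\left(-18\right) \left(- \frac{1}{378}\right) + 42\right) 4 = \left(\frac{1}{21} + 42\right) 4 = \frac{883}{21} \cdot 4 = \frac{3532}{21}$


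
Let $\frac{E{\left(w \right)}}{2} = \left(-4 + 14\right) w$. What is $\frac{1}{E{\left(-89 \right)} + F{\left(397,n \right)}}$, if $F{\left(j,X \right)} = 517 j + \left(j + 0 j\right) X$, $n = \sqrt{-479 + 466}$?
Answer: $- \frac{i}{- 203469 i + 397 \sqrt{13}} \approx 4.9145 \cdot 10^{-6} - 3.4574 \cdot 10^{-8} i$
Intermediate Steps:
$E{\left(w \right)} = 20 w$ ($E{\left(w \right)} = 2 \left(-4 + 14\right) w = 2 \cdot 10 w = 20 w$)
$n = i \sqrt{13}$ ($n = \sqrt{-13} = i \sqrt{13} \approx 3.6056 i$)
$F{\left(j,X \right)} = 517 j + X j$ ($F{\left(j,X \right)} = 517 j + \left(j + 0\right) X = 517 j + j X = 517 j + X j$)
$\frac{1}{E{\left(-89 \right)} + F{\left(397,n \right)}} = \frac{1}{20 \left(-89\right) + 397 \left(517 + i \sqrt{13}\right)} = \frac{1}{-1780 + \left(205249 + 397 i \sqrt{13}\right)} = \frac{1}{203469 + 397 i \sqrt{13}}$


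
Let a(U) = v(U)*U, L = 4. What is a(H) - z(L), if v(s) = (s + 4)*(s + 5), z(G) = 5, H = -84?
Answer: -530885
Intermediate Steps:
v(s) = (4 + s)*(5 + s)
a(U) = U*(20 + U² + 9*U) (a(U) = (20 + U² + 9*U)*U = U*(20 + U² + 9*U))
a(H) - z(L) = -84*(20 + (-84)² + 9*(-84)) - 1*5 = -84*(20 + 7056 - 756) - 5 = -84*6320 - 5 = -530880 - 5 = -530885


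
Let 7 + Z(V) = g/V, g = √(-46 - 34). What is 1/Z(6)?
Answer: -63/461 - 6*I*√5/461 ≈ -0.13666 - 0.029103*I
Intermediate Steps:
g = 4*I*√5 (g = √(-80) = 4*I*√5 ≈ 8.9443*I)
Z(V) = -7 + 4*I*√5/V (Z(V) = -7 + (4*I*√5)/V = -7 + 4*I*√5/V)
1/Z(6) = 1/(-7 + 4*I*√5/6) = 1/(-7 + 4*I*√5*(⅙)) = 1/(-7 + 2*I*√5/3)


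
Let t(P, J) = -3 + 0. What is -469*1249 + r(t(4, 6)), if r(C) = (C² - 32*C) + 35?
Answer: -585641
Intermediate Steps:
t(P, J) = -3
r(C) = 35 + C² - 32*C
-469*1249 + r(t(4, 6)) = -469*1249 + (35 + (-3)² - 32*(-3)) = -585781 + (35 + 9 + 96) = -585781 + 140 = -585641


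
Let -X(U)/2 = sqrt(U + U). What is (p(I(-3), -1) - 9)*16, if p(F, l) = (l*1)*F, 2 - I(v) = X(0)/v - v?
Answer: -128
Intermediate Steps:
X(U) = -2*sqrt(2)*sqrt(U) (X(U) = -2*sqrt(U + U) = -2*sqrt(2)*sqrt(U))
I(v) = 2 + v (I(v) = 2 - ((-2*sqrt(2)*sqrt(0))/v - v) = 2 - ((-2*sqrt(2)*0)/v - v) = 2 - (0/v - v) = 2 - (0 - v) = 2 - (-1)*v = 2 + v)
p(F, l) = F*l (p(F, l) = l*F = F*l)
(p(I(-3), -1) - 9)*16 = ((2 - 3)*(-1) - 9)*16 = (-1*(-1) - 9)*16 = (1 - 9)*16 = -8*16 = -128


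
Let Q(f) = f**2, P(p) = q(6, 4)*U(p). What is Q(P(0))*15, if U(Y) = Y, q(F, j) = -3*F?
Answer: 0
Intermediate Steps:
P(p) = -18*p (P(p) = (-3*6)*p = -18*p)
Q(P(0))*15 = (-18*0)**2*15 = 0**2*15 = 0*15 = 0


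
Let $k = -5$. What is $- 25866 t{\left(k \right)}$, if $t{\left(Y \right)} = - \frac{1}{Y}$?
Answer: $- \frac{25866}{5} \approx -5173.2$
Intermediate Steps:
$- 25866 t{\left(k \right)} = - 25866 \left(- \frac{1}{-5}\right) = - 25866 \left(\left(-1\right) \left(- \frac{1}{5}\right)\right) = \left(-25866\right) \frac{1}{5} = - \frac{25866}{5}$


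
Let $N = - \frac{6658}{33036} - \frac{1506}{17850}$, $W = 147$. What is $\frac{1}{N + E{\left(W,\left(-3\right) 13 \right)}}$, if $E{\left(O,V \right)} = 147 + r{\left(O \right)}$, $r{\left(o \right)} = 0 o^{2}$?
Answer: $\frac{49141050}{7209684557} \approx 0.006816$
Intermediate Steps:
$r{\left(o \right)} = 0$
$N = - \frac{14049793}{49141050}$ ($N = \left(-6658\right) \frac{1}{33036} - \frac{251}{2975} = - \frac{3329}{16518} - \frac{251}{2975} = - \frac{14049793}{49141050} \approx -0.28591$)
$E{\left(O,V \right)} = 147$ ($E{\left(O,V \right)} = 147 + 0 = 147$)
$\frac{1}{N + E{\left(W,\left(-3\right) 13 \right)}} = \frac{1}{- \frac{14049793}{49141050} + 147} = \frac{1}{\frac{7209684557}{49141050}} = \frac{49141050}{7209684557}$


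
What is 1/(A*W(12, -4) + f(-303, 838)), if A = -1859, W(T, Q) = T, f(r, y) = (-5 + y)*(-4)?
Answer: -1/25640 ≈ -3.9002e-5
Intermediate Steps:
f(r, y) = 20 - 4*y
1/(A*W(12, -4) + f(-303, 838)) = 1/(-1859*12 + (20 - 4*838)) = 1/(-22308 + (20 - 3352)) = 1/(-22308 - 3332) = 1/(-25640) = -1/25640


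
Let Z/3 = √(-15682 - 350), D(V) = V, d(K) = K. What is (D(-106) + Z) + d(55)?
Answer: -51 + 12*I*√1002 ≈ -51.0 + 379.85*I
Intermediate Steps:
Z = 12*I*√1002 (Z = 3*√(-15682 - 350) = 3*√(-16032) = 3*(4*I*√1002) = 12*I*√1002 ≈ 379.85*I)
(D(-106) + Z) + d(55) = (-106 + 12*I*√1002) + 55 = -51 + 12*I*√1002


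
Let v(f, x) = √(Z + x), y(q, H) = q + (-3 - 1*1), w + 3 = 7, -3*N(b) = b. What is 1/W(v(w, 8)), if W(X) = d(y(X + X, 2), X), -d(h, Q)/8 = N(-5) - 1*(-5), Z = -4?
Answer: -3/160 ≈ -0.018750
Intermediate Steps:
N(b) = -b/3
w = 4 (w = -3 + 7 = 4)
y(q, H) = -4 + q (y(q, H) = q + (-3 - 1) = q - 4 = -4 + q)
v(f, x) = √(-4 + x)
d(h, Q) = -160/3 (d(h, Q) = -8*(-⅓*(-5) - 1*(-5)) = -8*(5/3 + 5) = -8*20/3 = -160/3)
W(X) = -160/3
1/W(v(w, 8)) = 1/(-160/3) = -3/160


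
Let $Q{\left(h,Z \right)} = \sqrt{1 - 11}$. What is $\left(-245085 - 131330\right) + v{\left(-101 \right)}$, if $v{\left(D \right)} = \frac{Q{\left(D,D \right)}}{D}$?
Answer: $-376415 - \frac{i \sqrt{10}}{101} \approx -3.7642 \cdot 10^{5} - 0.03131 i$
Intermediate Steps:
$Q{\left(h,Z \right)} = i \sqrt{10}$ ($Q{\left(h,Z \right)} = \sqrt{-10} = i \sqrt{10}$)
$v{\left(D \right)} = \frac{i \sqrt{10}}{D}$
$\left(-245085 - 131330\right) + v{\left(-101 \right)} = \left(-245085 - 131330\right) + \frac{i \sqrt{10}}{-101} = -376415 + i \sqrt{10} \left(- \frac{1}{101}\right) = -376415 - \frac{i \sqrt{10}}{101}$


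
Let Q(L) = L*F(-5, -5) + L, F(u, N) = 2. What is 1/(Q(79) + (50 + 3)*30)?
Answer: 1/1827 ≈ 0.00054735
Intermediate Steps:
Q(L) = 3*L (Q(L) = L*2 + L = 2*L + L = 3*L)
1/(Q(79) + (50 + 3)*30) = 1/(3*79 + (50 + 3)*30) = 1/(237 + 53*30) = 1/(237 + 1590) = 1/1827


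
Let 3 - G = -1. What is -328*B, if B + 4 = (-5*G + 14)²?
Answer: -10496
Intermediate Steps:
G = 4 (G = 3 - 1*(-1) = 3 + 1 = 4)
B = 32 (B = -4 + (-5*4 + 14)² = -4 + (-20 + 14)² = -4 + (-6)² = -4 + 36 = 32)
-328*B = -328*32 = -10496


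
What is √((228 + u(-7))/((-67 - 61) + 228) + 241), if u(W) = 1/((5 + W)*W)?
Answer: √4768302/140 ≈ 15.597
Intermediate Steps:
u(W) = 1/(W*(5 + W))
√((228 + u(-7))/((-67 - 61) + 228) + 241) = √((228 + 1/((-7)*(5 - 7)))/((-67 - 61) + 228) + 241) = √((228 - ⅐/(-2))/(-128 + 228) + 241) = √((228 - ⅐*(-½))/100 + 241) = √((228 + 1/14)*(1/100) + 241) = √((3193/14)*(1/100) + 241) = √(3193/1400 + 241) = √(340593/1400) = √4768302/140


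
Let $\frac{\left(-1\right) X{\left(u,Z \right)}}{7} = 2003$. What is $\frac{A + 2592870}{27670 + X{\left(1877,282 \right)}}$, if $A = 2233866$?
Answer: $\frac{4826736}{13649} \approx 353.63$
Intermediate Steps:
$X{\left(u,Z \right)} = -14021$ ($X{\left(u,Z \right)} = \left(-7\right) 2003 = -14021$)
$\frac{A + 2592870}{27670 + X{\left(1877,282 \right)}} = \frac{2233866 + 2592870}{27670 - 14021} = \frac{4826736}{13649}$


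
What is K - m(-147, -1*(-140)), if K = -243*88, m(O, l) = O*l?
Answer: -804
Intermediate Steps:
K = -21384
K - m(-147, -1*(-140)) = -21384 - (-147)*(-1*(-140)) = -21384 - (-147)*140 = -21384 - 1*(-20580) = -21384 + 20580 = -804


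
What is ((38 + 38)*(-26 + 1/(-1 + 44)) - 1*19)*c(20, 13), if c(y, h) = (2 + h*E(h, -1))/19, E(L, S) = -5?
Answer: 284193/43 ≈ 6609.1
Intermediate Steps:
c(y, h) = 2/19 - 5*h/19 (c(y, h) = (2 + h*(-5))/19 = (2 - 5*h)*(1/19) = 2/19 - 5*h/19)
((38 + 38)*(-26 + 1/(-1 + 44)) - 1*19)*c(20, 13) = ((38 + 38)*(-26 + 1/(-1 + 44)) - 1*19)*(2/19 - 5/19*13) = (76*(-26 + 1/43) - 19)*(2/19 - 65/19) = (76*(-26 + 1/43) - 19)*(-63/19) = (76*(-1117/43) - 19)*(-63/19) = (-84892/43 - 19)*(-63/19) = -85709/43*(-63/19) = 284193/43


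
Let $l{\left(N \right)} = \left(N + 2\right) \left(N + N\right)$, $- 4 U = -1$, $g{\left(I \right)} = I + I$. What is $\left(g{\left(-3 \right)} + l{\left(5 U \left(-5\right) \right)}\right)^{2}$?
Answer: $\frac{142129}{64} \approx 2220.8$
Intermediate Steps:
$g{\left(I \right)} = 2 I$
$U = \frac{1}{4}$ ($U = \left(- \frac{1}{4}\right) \left(-1\right) = \frac{1}{4} \approx 0.25$)
$l{\left(N \right)} = 2 N \left(2 + N\right)$ ($l{\left(N \right)} = \left(2 + N\right) 2 N = 2 N \left(2 + N\right)$)
$\left(g{\left(-3 \right)} + l{\left(5 U \left(-5\right) \right)}\right)^{2} = \left(2 \left(-3\right) + 2 \cdot 5 \cdot \frac{1}{4} \left(-5\right) \left(2 + 5 \cdot \frac{1}{4} \left(-5\right)\right)\right)^{2} = \left(-6 + 2 \cdot \frac{5}{4} \left(-5\right) \left(2 + \frac{5}{4} \left(-5\right)\right)\right)^{2} = \left(-6 + 2 \left(- \frac{25}{4}\right) \left(2 - \frac{25}{4}\right)\right)^{2} = \left(-6 + 2 \left(- \frac{25}{4}\right) \left(- \frac{17}{4}\right)\right)^{2} = \left(-6 + \frac{425}{8}\right)^{2} = \left(\frac{377}{8}\right)^{2} = \frac{142129}{64}$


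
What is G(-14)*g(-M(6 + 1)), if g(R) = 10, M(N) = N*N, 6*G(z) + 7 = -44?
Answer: -85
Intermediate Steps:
G(z) = -17/2 (G(z) = -7/6 + (⅙)*(-44) = -7/6 - 22/3 = -17/2)
M(N) = N²
G(-14)*g(-M(6 + 1)) = -17/2*10 = -85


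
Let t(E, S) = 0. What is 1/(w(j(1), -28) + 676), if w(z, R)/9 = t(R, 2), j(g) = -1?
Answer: 1/676 ≈ 0.0014793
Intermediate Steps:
w(z, R) = 0 (w(z, R) = 9*0 = 0)
1/(w(j(1), -28) + 676) = 1/(0 + 676) = 1/676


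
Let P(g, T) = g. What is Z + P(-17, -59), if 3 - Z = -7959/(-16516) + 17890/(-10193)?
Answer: -2142521079/168347588 ≈ -12.727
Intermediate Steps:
Z = 719387917/168347588 (Z = 3 - (-7959/(-16516) + 17890/(-10193)) = 3 - (-7959*(-1/16516) + 17890*(-1/10193)) = 3 - (7959/16516 - 17890/10193) = 3 - 1*(-214345153/168347588) = 3 + 214345153/168347588 = 719387917/168347588 ≈ 4.2732)
Z + P(-17, -59) = 719387917/168347588 - 17 = -2142521079/168347588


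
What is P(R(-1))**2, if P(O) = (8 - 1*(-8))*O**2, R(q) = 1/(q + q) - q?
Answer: 16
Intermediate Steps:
R(q) = 1/(2*q) - q
P(O) = 16*O**2 (P(O) = (8 + 8)*O**2 = 16*O**2)
P(R(-1))**2 = (16*((1/2)/(-1) - 1*(-1))**2)**2 = (16*((1/2)*(-1) + 1)**2)**2 = (16*(-1/2 + 1)**2)**2 = (16*(1/2)**2)**2 = (16*(1/4))**2 = 4**2 = 16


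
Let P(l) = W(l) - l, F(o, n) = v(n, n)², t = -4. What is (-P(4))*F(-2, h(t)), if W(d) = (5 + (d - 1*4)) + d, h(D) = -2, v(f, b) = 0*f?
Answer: 0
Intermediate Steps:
v(f, b) = 0
W(d) = 1 + 2*d (W(d) = (5 + (d - 4)) + d = (5 + (-4 + d)) + d = (1 + d) + d = 1 + 2*d)
F(o, n) = 0 (F(o, n) = 0² = 0)
P(l) = 1 + l (P(l) = (1 + 2*l) - l = 1 + l)
(-P(4))*F(-2, h(t)) = -(1 + 4)*0 = -1*5*0 = -5*0 = 0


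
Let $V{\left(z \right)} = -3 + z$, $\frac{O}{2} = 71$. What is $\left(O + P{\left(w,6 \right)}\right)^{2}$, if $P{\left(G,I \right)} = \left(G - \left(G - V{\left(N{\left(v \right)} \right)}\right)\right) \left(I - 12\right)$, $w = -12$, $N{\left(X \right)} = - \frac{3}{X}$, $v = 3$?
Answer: $27556$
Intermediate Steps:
$O = 142$ ($O = 2 \cdot 71 = 142$)
$P{\left(G,I \right)} = 48 - 4 I$ ($P{\left(G,I \right)} = \left(G - \left(3 + 1 + G\right)\right) \left(I - 12\right) = \left(G - \left(4 + G\right)\right) \left(-12 + I\right) = - 4 \left(-12 + I\right) = 48 - 4 I$)
$\left(O + P{\left(w,6 \right)}\right)^{2} = \left(142 + \left(48 - 24\right)\right)^{2} = \left(142 + 24\right)^{2} = 166^{2} = 27556$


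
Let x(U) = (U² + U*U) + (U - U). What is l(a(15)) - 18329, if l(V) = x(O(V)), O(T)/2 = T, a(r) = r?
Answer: -16529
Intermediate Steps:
O(T) = 2*T
x(U) = 2*U² (x(U) = (U² + U²) + 0 = 2*U² + 0 = 2*U²)
l(V) = 8*V² (l(V) = 2*(2*V)² = 2*(4*V²) = 8*V²)
l(a(15)) - 18329 = 8*15² - 18329 = 8*225 - 18329 = 1800 - 18329 = -16529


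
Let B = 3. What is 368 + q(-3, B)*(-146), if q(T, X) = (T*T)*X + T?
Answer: -3136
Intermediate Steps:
q(T, X) = T + X*T**2 (q(T, X) = T**2*X + T = X*T**2 + T = T + X*T**2)
368 + q(-3, B)*(-146) = 368 - 3*(1 - 3*3)*(-146) = 368 - 3*(1 - 9)*(-146) = 368 - 3*(-8)*(-146) = 368 + 24*(-146) = 368 - 3504 = -3136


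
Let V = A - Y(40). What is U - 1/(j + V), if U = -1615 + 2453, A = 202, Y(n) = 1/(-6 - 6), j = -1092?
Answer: 8949014/10679 ≈ 838.00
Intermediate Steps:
Y(n) = -1/12 (Y(n) = 1/(-12) = -1/12)
V = 2425/12 (V = 202 - 1*(-1/12) = 202 + 1/12 = 2425/12 ≈ 202.08)
U = 838
U - 1/(j + V) = 838 - 1/(-1092 + 2425/12) = 838 - 1/(-10679/12) = 838 - 1*(-12/10679) = 838 + 12/10679 = 8949014/10679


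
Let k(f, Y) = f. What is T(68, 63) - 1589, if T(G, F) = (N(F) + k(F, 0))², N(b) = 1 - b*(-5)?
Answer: 142052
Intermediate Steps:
N(b) = 1 + 5*b (N(b) = 1 - (-5)*b = 1 + 5*b)
T(G, F) = (1 + 6*F)² (T(G, F) = ((1 + 5*F) + F)² = (1 + 6*F)²)
T(68, 63) - 1589 = (1 + 6*63)² - 1589 = (1 + 378)² - 1589 = 379² - 1589 = 143641 - 1589 = 142052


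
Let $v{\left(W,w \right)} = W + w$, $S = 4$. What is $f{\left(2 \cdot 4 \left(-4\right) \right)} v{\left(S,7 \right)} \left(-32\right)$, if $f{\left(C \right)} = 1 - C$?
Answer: $-11616$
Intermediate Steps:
$f{\left(2 \cdot 4 \left(-4\right) \right)} v{\left(S,7 \right)} \left(-32\right) = \left(1 - 2 \cdot 4 \left(-4\right)\right) \left(4 + 7\right) \left(-32\right) = \left(1 - 8 \left(-4\right)\right) 11 \left(-32\right) = \left(1 - -32\right) 11 \left(-32\right) = \left(1 + 32\right) 11 \left(-32\right) = 33 \cdot 11 \left(-32\right) = 363 \left(-32\right) = -11616$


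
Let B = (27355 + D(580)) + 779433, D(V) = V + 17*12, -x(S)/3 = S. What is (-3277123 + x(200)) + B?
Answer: -2470151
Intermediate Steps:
x(S) = -3*S
D(V) = 204 + V (D(V) = V + 204 = 204 + V)
B = 807572 (B = (27355 + (204 + 580)) + 779433 = (27355 + 784) + 779433 = 28139 + 779433 = 807572)
(-3277123 + x(200)) + B = (-3277123 - 3*200) + 807572 = (-3277123 - 600) + 807572 = -3277723 + 807572 = -2470151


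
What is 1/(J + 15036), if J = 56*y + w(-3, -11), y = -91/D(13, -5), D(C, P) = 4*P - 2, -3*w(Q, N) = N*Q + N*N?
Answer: 33/502138 ≈ 6.5719e-5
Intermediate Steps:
w(Q, N) = -N**2/3 - N*Q/3 (w(Q, N) = -(N*Q + N*N)/3 = -(N*Q + N**2)/3 = -(N**2 + N*Q)/3 = -N**2/3 - N*Q/3)
D(C, P) = -2 + 4*P
y = 91/22 (y = -91/(-2 + 4*(-5)) = -91/(-2 - 20) = -91/(-22) = -91*(-1/22) = 91/22 ≈ 4.1364)
J = 5950/33 (J = 56*(91/22) - 1/3*(-11)*(-11 - 3) = 2548/11 - 1/3*(-11)*(-14) = 2548/11 - 154/3 = 5950/33 ≈ 180.30)
1/(J + 15036) = 1/(5950/33 + 15036) = 1/(502138/33) = 33/502138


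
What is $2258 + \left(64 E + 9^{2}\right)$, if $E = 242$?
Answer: $17827$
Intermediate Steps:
$2258 + \left(64 E + 9^{2}\right) = 2258 + \left(64 \cdot 242 + 9^{2}\right) = 2258 + \left(15488 + 81\right) = 2258 + 15569 = 17827$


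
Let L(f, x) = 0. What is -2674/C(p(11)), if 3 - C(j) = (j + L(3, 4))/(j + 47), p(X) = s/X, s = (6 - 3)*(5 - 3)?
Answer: -1398502/1563 ≈ -894.75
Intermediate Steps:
s = 6 (s = 3*2 = 6)
p(X) = 6/X
C(j) = 3 - j/(47 + j) (C(j) = 3 - (j + 0)/(j + 47) = 3 - j/(47 + j))
-2674/C(p(11)) = -2674*(47 + 6/11)/(141 + 2*(6/11)) = -2674*523/(11*(141 + 12/11)) = -2674/((11/523)*(1563/11)) = -2674/1563/523 = -2674*523/1563 = -1398502/1563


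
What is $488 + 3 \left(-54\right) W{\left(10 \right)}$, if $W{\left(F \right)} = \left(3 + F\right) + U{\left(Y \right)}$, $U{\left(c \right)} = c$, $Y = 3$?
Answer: $-2104$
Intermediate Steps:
$W{\left(F \right)} = 6 + F$ ($W{\left(F \right)} = \left(3 + F\right) + 3 = 6 + F$)
$488 + 3 \left(-54\right) W{\left(10 \right)} = 488 + 3 \left(-54\right) \left(6 + 10\right) = 488 - 2592 = -2104$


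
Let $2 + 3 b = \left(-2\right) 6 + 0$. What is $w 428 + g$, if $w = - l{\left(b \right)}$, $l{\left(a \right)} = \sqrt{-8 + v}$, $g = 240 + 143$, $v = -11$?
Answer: $383 - 428 i \sqrt{19} \approx 383.0 - 1865.6 i$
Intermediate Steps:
$g = 383$
$b = - \frac{14}{3}$ ($b = - \frac{2}{3} + \frac{\left(-2\right) 6 + 0}{3} = - \frac{2}{3} + \frac{-12 + 0}{3} = - \frac{2}{3} + \frac{1}{3} \left(-12\right) = - \frac{2}{3} - 4 = - \frac{14}{3} \approx -4.6667$)
$l{\left(a \right)} = i \sqrt{19}$ ($l{\left(a \right)} = \sqrt{-8 - 11} = \sqrt{-19} = i \sqrt{19}$)
$w = - i \sqrt{19} \approx - 4.3589 i$
$w 428 + g = - i \sqrt{19} \cdot 428 + 383 = - 428 i \sqrt{19} + 383 = 383 - 428 i \sqrt{19}$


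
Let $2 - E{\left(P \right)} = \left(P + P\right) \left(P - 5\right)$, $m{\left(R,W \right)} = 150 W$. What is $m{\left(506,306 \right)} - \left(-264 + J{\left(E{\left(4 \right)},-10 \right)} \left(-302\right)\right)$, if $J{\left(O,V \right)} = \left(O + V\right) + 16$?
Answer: $50996$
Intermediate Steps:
$E{\left(P \right)} = 2 - 2 P \left(-5 + P\right)$ ($E{\left(P \right)} = 2 - \left(P + P\right) \left(P - 5\right) = 2 - 2 P \left(-5 + P\right)$)
$J{\left(O,V \right)} = 16 + O + V$
$m{\left(506,306 \right)} - \left(-264 + J{\left(E{\left(4 \right)},-10 \right)} \left(-302\right)\right) = 150 \cdot 306 - \left(-264 + \left(16 + \left(2 - 2 \cdot 4^{2} + 10 \cdot 4\right) - 10\right) \left(-302\right)\right) = 45900 - \left(-264 + \left(16 + \left(2 - 32 + 40\right) - 10\right) \left(-302\right)\right) = 45900 - \left(-264 + \left(16 + 10 - 10\right) \left(-302\right)\right) = 45900 - \left(-264 + 16 \left(-302\right)\right) = 45900 - \left(-264 - 4832\right) = 45900 - -5096 = 45900 + 5096 = 50996$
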